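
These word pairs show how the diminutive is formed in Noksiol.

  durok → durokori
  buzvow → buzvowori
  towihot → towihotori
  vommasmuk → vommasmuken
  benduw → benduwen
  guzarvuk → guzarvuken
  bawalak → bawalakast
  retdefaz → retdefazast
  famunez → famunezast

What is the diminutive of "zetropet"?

durok and vommasmuk both end in -k yet inflect differently (durokori, vommasmuken), so the final letter is not what conditions the rule; the last vowel is.
"zetropet" has last vowel 'e'. The one such stem in the data (famunez → famunezast) adds -ast, so the same rule applies.
So zetropet → zetropetast.

zetropetast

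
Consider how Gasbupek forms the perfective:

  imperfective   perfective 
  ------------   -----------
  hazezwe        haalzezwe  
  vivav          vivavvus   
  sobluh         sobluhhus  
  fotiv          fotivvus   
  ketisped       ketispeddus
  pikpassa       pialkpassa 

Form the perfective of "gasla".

gaalsla

"gasla" ends in a vowel. The stems ending in a vowel (hazezwe → haalzezwe, pikpassa → pialkpassa) insert -al- after the first vowel.
The other pattern: stems ending in a consonant double the final consonant and add -us.
So gasla → gaalsla.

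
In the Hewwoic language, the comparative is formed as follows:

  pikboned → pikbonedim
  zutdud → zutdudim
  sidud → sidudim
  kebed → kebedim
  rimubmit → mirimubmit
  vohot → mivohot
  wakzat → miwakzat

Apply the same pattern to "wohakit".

pikboned and rimubmit both have 3 vowels yet inflect differently (pikbonedim, mirimubmit), so the number of vowels is not what conditions the rule; the final letter is.
"wohakit" ends in -t. The stems ending in -t (rimubmit → mirimubmit, vohot → mivohot, wakzat → miwakzat) add the prefix mi-.
The other pattern: stems ending in -d add -im.
So wohakit → miwohakit.

miwohakit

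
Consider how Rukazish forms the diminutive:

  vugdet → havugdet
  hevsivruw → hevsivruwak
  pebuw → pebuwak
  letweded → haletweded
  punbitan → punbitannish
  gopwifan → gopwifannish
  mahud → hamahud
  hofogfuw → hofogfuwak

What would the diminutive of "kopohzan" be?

kopohzannish

mahud and hevsivruw both have last vowel 'u' yet inflect differently (hamahud, hevsivruwak), so the last vowel is not what conditions the rule; the final letter is.
"kopohzan" ends in -n. The stems ending in -n (punbitan → punbitannish, gopwifan → gopwifannish) double the final consonant and add -ish.
The other patterns: stems ending in -d or -t add the prefix ha-; stems ending in -w add -ak.
So kopohzan → kopohzannish.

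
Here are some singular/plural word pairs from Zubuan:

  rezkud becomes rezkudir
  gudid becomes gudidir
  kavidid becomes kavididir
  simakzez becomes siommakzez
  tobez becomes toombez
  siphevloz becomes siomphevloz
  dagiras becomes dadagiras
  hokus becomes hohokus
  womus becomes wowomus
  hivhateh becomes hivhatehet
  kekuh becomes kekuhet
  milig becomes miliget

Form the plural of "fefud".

fefudir

rezkud and hokus both have last vowel 'u' yet inflect differently (rezkudir, hohokus), so the last vowel is not what conditions the rule; the final letter is.
"fefud" ends in -d. The stems ending in -d (rezkud → rezkudir, gudid → gudidir, kavidid → kavididir) add -ir.
The other patterns: stems ending in -z insert -om- after the first vowel; stems ending in -s repeat the first consonant+vowel as a prefix; stems ending in -g or -h add -et.
So fefud → fefudir.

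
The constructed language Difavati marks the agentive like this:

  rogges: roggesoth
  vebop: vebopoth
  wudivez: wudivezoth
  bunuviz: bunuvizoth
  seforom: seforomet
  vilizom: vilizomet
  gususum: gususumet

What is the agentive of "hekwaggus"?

hekwaggusoth

seforom and vebop both have last vowel 'o' yet inflect differently (seforomet, vebopoth), so the last vowel is not what conditions the rule; the final letter is.
"hekwaggus" ends in -s. The one such stem in the data (rogges → roggesoth) adds -oth, so the same rule applies.
So hekwaggus → hekwaggusoth.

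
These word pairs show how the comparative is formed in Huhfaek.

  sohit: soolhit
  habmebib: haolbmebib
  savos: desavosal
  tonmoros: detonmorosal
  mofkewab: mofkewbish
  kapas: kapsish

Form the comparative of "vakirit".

"vakirit" has last vowel 'i'. The stems whose last vowel is 'i' (sohit → soolhit, habmebib → haolbmebib) insert -ol- after the first vowel.
The other patterns: stems whose last vowel is 'o' add de- … -al around the stem; stems whose last vowel is 'a' delete the last vowel and add -ish.
So vakirit → vaolkirit.

vaolkirit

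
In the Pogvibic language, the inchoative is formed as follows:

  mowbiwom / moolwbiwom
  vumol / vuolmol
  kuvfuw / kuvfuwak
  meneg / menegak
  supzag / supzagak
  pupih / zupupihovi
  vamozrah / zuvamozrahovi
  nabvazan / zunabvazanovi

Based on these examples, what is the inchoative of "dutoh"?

zudutohovi

supzag and vamozrah both have last vowel 'a' yet inflect differently (supzagak, zuvamozrahovi), so the last vowel is not what conditions the rule; the final letter is.
"dutoh" ends in -h. The stems ending in -h (pupih → zupupihovi, vamozrah → zuvamozrahovi) add zu- … -ovi around the stem.
The other patterns: stems ending in -l or -m insert -ol- after the first vowel; stems ending in -g or -w add -ak.
So dutoh → zudutohovi.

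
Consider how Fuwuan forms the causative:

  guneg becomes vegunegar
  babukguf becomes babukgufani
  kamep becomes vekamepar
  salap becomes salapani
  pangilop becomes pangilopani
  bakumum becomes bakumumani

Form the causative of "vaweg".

"vaweg" has last vowel 'e'. The stems whose last vowel is 'e' (guneg → vegunegar, kamep → vekamepar) add ve- … -ar around the stem.
The other pattern: stems whose last vowel is 'a', 'o' or 'u' add -ani.
So vaweg → vevawegar.

vevawegar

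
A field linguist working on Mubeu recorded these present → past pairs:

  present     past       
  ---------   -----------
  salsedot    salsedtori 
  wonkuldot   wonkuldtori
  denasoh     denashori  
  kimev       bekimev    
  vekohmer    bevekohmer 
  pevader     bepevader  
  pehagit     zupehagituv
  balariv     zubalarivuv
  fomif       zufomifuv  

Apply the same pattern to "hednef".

behednef

salsedot and pehagit both end in -t yet inflect differently (salsedtori, zupehagituv), so the final letter is not what conditions the rule; the last vowel is.
"hednef" has last vowel 'e'. The stems whose last vowel is 'e' (kimev → bekimev, vekohmer → bevekohmer, pevader → bepevader) add the prefix be-.
So hednef → behednef.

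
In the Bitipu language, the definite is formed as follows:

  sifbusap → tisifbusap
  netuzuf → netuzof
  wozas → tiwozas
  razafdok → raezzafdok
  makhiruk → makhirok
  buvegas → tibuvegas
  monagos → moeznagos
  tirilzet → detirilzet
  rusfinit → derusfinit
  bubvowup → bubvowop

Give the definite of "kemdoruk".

"kemdoruk" has last vowel 'u'. The stems whose last vowel is 'u' (bubvowup → bubvowop, makhiruk → makhirok, netuzuf → netuzof) change the last vowel to 'o'.
The other patterns: stems whose last vowel is 'o' insert -ez- after the first vowel; stems whose last vowel is 'a' add the prefix ti-; stems whose last vowel is 'e' or 'i' add the prefix de-.
So kemdoruk → kemdorok.

kemdorok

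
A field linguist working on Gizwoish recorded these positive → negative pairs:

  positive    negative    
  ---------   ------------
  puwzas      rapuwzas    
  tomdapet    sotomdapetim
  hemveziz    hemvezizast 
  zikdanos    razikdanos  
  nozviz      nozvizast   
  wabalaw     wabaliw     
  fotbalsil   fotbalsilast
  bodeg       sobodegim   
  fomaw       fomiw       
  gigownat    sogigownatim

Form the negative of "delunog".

"delunog" ends in -g. The one such stem in the data (bodeg → sobodegim) adds so- … -im around the stem, so the same rule applies.
The other patterns: stems ending in -l or -z add -ast; stems ending in -w change the last vowel to 'i'; stems ending in -s add the prefix ra-.
So delunog → sodelunogim.

sodelunogim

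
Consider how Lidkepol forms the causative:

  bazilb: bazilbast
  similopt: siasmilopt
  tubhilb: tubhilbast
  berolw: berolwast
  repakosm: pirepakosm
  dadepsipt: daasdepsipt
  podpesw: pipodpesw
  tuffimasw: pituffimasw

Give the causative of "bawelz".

bawelzast

"bawelz" has second-to-last letter 'l'. The stems whose second-to-last letter is 'l' (bazilb → bazilbast, berolw → berolwast, tubhilb → tubhilbast) add -ast.
So bawelz → bawelzast.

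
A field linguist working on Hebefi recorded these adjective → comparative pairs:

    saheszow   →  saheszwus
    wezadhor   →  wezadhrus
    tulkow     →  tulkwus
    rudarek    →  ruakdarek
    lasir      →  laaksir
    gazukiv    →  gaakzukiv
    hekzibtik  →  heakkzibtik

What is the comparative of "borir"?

wezadhor and lasir both end in -r yet inflect differently (wezadhrus, laaksir), so the final letter is not what conditions the rule; the last vowel is.
"borir" has last vowel 'i'. The stems whose last vowel is 'i' (lasir → laaksir, gazukiv → gaakzukiv, hekzibtik → heakkzibtik) insert -ak- after the first vowel.
So borir → boakrir.

boakrir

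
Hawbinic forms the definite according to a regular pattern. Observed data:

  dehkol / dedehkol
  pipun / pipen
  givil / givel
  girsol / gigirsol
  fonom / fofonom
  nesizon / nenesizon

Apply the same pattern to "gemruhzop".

gegemruhzop

"gemruhzop" has last vowel 'o'. The stems whose last vowel is 'o' (dehkol → dedehkol, girsol → gigirsol, fonom → fofonom) repeat the first consonant+vowel as a prefix.
So gemruhzop → gegemruhzop.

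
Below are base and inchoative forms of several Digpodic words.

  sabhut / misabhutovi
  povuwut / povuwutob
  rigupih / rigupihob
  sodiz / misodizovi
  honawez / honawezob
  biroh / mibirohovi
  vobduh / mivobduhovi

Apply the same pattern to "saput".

povuwut and sabhut both end in -t yet inflect differently (povuwutob, misabhutovi), so the final letter is not what conditions the rule; the number of vowels is.
"saput" has 2 vowels. The stems with 2 vowels (sabhut → misabhutovi, biroh → mibirohovi, sodiz → misodizovi) add mi- … -ovi around the stem.
So saput → misaputovi.

misaputovi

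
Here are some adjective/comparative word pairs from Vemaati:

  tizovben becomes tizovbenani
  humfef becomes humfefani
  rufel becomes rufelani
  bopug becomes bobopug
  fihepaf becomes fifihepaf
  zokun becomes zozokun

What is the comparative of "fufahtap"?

humfef and fihepaf both end in -f yet inflect differently (humfefani, fifihepaf), so the final letter is not what conditions the rule; the last vowel is.
"fufahtap" has last vowel 'a'. The one such stem in the data (fihepaf → fifihepaf) repeats the first consonant+vowel as a prefix (as do bopug, zokun), so the same rule applies.
So fufahtap → fufufahtap.

fufufahtap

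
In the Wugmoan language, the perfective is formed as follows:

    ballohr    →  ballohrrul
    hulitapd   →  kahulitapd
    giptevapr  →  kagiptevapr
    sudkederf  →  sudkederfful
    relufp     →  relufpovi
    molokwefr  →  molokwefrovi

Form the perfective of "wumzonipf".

molokwefr and giptevapr both end in -r yet inflect differently (molokwefrovi, kagiptevapr), so the final letter is not what conditions the rule; the second-to-last letter is.
"wumzonipf" has second-to-last letter 'p'. The stems whose second-to-last letter is 'p' (giptevapr → kagiptevapr, hulitapd → kahulitapd) add the prefix ka-.
The other patterns: stems whose second-to-last letter is 'f' add -ovi; stems whose second-to-last letter is 'h' or 'r' double the final consonant and add -ul.
So wumzonipf → kawumzonipf.

kawumzonipf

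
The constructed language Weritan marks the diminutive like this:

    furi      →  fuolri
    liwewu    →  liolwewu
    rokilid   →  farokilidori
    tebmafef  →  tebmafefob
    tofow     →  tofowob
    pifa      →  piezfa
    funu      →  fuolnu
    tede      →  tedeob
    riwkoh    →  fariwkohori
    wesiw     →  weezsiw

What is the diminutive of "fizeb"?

fiolzeb

tofow and wesiw both end in -w yet inflect differently (tofowob, weezsiw), so the final letter is not what conditions the rule; the first letter is.
"fizeb" begins with f-. The stems beginning with f- (furi → fuolri, funu → fuolnu) insert -ol- after the first vowel.
The other patterns: stems beginning with r- add fa- … -ori around the stem; stems beginning with t- add -ob; stems beginning with p- or w- insert -ez- after the first vowel.
So fizeb → fiolzeb.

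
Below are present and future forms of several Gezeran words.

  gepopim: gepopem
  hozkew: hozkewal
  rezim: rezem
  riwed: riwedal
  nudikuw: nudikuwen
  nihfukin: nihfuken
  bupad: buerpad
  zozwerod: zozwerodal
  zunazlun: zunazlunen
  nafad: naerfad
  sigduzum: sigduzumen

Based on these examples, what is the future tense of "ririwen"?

zozwerod and nafad both end in -d yet inflect differently (zozwerodal, naerfad), so the final letter is not what conditions the rule; the last vowel is.
"ririwen" has last vowel 'e'. The stems whose last vowel is 'e' (riwed → riwedal, hozkew → hozkewal) add -al.
The other patterns: stems whose last vowel is 'a' insert -er- after the first vowel; stems whose last vowel is 'u' add -en; stems whose last vowel is 'i' change the last vowel to 'e'.
So ririwen → ririwenal.

ririwenal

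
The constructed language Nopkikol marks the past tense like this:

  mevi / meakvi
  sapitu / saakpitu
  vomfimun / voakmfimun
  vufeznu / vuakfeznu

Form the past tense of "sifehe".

siakfehe

Every pair shown (mevi → meakvi, sapitu → saakpitu, vomfimun → voakmfimun, …) follows the same rule: insert -ak- after the first vowel.
So sifehe → siakfehe.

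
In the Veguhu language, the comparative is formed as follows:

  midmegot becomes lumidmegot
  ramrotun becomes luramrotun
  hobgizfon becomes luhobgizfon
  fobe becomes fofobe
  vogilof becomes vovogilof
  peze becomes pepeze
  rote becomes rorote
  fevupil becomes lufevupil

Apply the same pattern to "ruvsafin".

luruvsafin

vogilof and midmegot both have last vowel 'o' yet inflect differently (vovogilof, lumidmegot), so the last vowel is not what conditions the rule; the final letter is.
"ruvsafin" ends in -n. The stems ending in -n (ramrotun → luramrotun, hobgizfon → luhobgizfon) add the prefix lu-.
The other pattern: stems ending in -e or -f repeat the first consonant+vowel as a prefix.
So ruvsafin → luruvsafin.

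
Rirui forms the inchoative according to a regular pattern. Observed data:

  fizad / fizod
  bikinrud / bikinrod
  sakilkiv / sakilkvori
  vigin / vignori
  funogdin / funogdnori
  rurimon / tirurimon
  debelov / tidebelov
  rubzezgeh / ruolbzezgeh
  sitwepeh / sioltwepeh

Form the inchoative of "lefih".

vigin and rurimon both end in -n yet inflect differently (vignori, tirurimon), so the final letter is not what conditions the rule; the last vowel is.
"lefih" has last vowel 'i'. The stems whose last vowel is 'i' (sakilkiv → sakilkvori, vigin → vignori, funogdin → funogdnori) delete the last vowel and add -ori.
The other patterns: stems whose last vowel is 'a' or 'u' change the last vowel to 'o'; stems whose last vowel is 'o' add the prefix ti-; stems whose last vowel is 'e' insert -ol- after the first vowel.
So lefih → lefhori.

lefhori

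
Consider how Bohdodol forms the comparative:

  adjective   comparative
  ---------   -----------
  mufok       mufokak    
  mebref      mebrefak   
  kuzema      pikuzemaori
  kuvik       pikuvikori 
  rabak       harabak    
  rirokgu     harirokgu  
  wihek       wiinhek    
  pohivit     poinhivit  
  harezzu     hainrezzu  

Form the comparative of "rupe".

harupe

"rupe" begins with r-. The stems beginning with r- (rabak → harabak, rirokgu → harirokgu) add the prefix ha-.
So rupe → harupe.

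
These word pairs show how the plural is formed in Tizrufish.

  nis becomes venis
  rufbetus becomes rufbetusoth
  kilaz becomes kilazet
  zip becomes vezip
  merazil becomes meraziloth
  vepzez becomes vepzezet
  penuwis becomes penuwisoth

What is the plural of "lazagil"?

nis and penuwis both end in -s yet inflect differently (venis, penuwisoth), so the final letter is not what conditions the rule; the number of vowels is.
"lazagil" has 3 vowels. The stems with 3 vowels (penuwis → penuwisoth, merazil → meraziloth, rufbetus → rufbetusoth) add -oth.
The other patterns: stems with 1 vowel add the prefix ve-; stems with 2 vowels add -et.
So lazagil → lazagiloth.

lazagiloth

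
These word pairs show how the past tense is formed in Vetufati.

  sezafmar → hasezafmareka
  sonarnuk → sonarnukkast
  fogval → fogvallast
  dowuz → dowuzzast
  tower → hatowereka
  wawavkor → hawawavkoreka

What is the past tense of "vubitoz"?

sezafmar and fogval both have last vowel 'a' yet inflect differently (hasezafmareka, fogvallast), so the last vowel is not what conditions the rule; the final letter is.
"vubitoz" ends in -z. The one such stem in the data (dowuz → dowuzzast) doubles the final consonant and adds -ast (as do sonarnuk, fogval), so the same rule applies.
So vubitoz → vubitozzast.

vubitozzast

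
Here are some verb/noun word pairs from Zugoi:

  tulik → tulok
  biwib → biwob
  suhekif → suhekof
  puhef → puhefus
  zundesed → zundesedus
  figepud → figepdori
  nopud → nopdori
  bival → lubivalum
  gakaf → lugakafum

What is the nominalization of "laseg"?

lasegus

suhekif and puhef both end in -f yet inflect differently (suhekof, puhefus), so the final letter is not what conditions the rule; the last vowel is.
"laseg" has last vowel 'e'. The stems whose last vowel is 'e' (puhef → puhefus, zundesed → zundesedus) add -us.
So laseg → lasegus.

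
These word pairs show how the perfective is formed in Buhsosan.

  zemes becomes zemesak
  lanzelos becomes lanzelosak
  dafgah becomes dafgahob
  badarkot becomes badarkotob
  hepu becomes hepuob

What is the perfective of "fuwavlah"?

"fuwavlah" ends in -h. The one such stem in the data (dafgah → dafgahob) adds -ob, so the same rule applies.
So fuwavlah → fuwavlahob.

fuwavlahob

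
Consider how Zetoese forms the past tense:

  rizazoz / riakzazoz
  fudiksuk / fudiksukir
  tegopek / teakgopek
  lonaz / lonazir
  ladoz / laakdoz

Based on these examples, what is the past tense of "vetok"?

veaktok

lonaz and ladoz both end in -z yet inflect differently (lonazir, laakdoz), so the final letter is not what conditions the rule; the last vowel is.
"vetok" has last vowel 'o'. The stems whose last vowel is 'o' (ladoz → laakdoz, rizazoz → riakzazoz) insert -ak- after the first vowel.
So vetok → veaktok.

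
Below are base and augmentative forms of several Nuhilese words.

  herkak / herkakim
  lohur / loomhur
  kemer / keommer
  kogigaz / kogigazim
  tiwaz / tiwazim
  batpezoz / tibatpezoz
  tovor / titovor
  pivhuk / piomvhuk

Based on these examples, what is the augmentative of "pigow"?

tipigow

batpezoz and kogigaz both end in -z yet inflect differently (tibatpezoz, kogigazim), so the final letter is not what conditions the rule; the last vowel is.
"pigow" has last vowel 'o'. The stems whose last vowel is 'o' (batpezoz → tibatpezoz, tovor → titovor) add the prefix ti-.
So pigow → tipigow.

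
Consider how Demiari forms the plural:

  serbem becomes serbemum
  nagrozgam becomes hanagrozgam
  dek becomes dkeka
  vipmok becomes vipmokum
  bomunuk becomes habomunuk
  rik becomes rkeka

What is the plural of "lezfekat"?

dek and vipmok both end in -k yet inflect differently (dkeka, vipmokum), so the final letter is not what conditions the rule; the number of vowels is.
"lezfekat" has 3 vowels. The stems with 3 vowels (bomunuk → habomunuk, nagrozgam → hanagrozgam) add the prefix ha-.
The other patterns: stems with 1 vowel delete the last vowel and add -eka; stems with 2 vowels add -um.
So lezfekat → halezfekat.

halezfekat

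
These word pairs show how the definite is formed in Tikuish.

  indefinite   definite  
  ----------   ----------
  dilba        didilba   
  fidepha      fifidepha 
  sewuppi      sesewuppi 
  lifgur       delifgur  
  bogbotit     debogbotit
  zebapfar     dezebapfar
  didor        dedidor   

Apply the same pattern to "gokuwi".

"gokuwi" ends in a vowel. The stems ending in a vowel (dilba → didilba, fidepha → fifidepha, sewuppi → sesewuppi) repeat the first consonant+vowel as a prefix.
So gokuwi → gogokuwi.

gogokuwi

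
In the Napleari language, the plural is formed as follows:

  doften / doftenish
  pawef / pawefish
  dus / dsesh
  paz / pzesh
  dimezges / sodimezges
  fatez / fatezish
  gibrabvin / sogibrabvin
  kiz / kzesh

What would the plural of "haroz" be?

kiz and fatez both end in -z yet inflect differently (kzesh, fatezish), so the final letter is not what conditions the rule; the number of vowels is.
"haroz" has 2 vowels. The stems with 2 vowels (doften → doftenish, fatez → fatezish, pawef → pawefish) add -ish.
The other patterns: stems with 1 vowel delete the last vowel and add -esh; stems with 3 vowels add the prefix so-.
So haroz → harozish.

harozish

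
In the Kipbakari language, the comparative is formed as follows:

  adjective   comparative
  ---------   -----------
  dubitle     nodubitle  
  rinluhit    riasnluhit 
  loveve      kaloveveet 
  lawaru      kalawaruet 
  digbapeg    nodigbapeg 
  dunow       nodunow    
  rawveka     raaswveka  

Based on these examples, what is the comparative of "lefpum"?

kalefpumet

dubitle and loveve both end in -e yet inflect differently (nodubitle, kaloveveet), so the final letter is not what conditions the rule; the first letter is.
"lefpum" begins with l-. The stems beginning with l- (lawaru → kalawaruet, loveve → kaloveveet) add ka- … -et around the stem.
So lefpum → kalefpumet.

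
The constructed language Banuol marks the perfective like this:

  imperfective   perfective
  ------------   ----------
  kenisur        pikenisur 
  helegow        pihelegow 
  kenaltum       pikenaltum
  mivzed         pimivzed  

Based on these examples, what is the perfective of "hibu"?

Every pair shown (kenisur → pikenisur, helegow → pihelegow, kenaltum → pikenaltum, …) follows the same rule: add the prefix pi-.
So hibu → pihibu.

pihibu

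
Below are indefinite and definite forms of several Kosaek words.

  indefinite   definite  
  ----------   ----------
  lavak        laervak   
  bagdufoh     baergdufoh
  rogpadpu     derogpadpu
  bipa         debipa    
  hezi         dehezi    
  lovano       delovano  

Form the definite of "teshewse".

"teshewse" ends in a vowel. The stems ending in a vowel (rogpadpu → derogpadpu, bipa → debipa, hezi → dehezi) add the prefix de-.
So teshewse → deteshewse.

deteshewse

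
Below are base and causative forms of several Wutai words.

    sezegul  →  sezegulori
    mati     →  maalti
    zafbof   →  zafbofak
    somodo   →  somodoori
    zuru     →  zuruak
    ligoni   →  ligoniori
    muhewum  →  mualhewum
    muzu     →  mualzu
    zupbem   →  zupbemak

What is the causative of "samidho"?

muhewum and zupbem both end in -m yet inflect differently (mualhewum, zupbemak), so the final letter is not what conditions the rule; the first letter is.
"samidho" begins with s-. The stems beginning with s- (somodo → somodoori, sezegul → sezegulori) add -ori.
So samidho → samidhoori.

samidhoori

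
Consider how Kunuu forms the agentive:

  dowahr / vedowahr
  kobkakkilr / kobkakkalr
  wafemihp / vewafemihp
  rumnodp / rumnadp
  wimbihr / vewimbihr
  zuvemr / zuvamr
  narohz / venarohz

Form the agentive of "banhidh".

banhadh

dowahr and kobkakkilr both end in -r yet inflect differently (vedowahr, kobkakkalr), so the final letter is not what conditions the rule; the second-to-last letter is.
"banhidh" has second-to-last letter 'd'. The one such stem in the data (rumnodp → rumnadp) changes the last vowel to 'a' (as do kobkakkilr, zuvemr), so the same rule applies.
The other pattern: stems whose second-to-last letter is 'h' add the prefix ve-.
So banhidh → banhadh.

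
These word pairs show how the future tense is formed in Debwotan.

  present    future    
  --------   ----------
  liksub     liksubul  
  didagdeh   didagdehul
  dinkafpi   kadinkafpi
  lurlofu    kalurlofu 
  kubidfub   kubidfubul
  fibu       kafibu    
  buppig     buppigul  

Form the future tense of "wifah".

buppig and dinkafpi both have last vowel 'i' yet inflect differently (buppigul, kadinkafpi), so the last vowel is not what conditions the rule; whether the stem ends in a vowel or a consonant is.
"wifah" ends in a consonant. The stems ending in a consonant (buppig → buppigul, liksub → liksubul, didagdeh → didagdehul) add -ul.
The other pattern: stems ending in a vowel add the prefix ka-.
So wifah → wifahul.

wifahul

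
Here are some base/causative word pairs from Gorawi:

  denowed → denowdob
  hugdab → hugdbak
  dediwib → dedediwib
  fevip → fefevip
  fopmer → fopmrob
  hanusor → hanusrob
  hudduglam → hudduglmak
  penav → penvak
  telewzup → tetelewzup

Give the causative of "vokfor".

hugdab and dediwib both end in -b yet inflect differently (hugdbak, dedediwib), so the final letter is not what conditions the rule; the last vowel is.
"vokfor" has last vowel 'o'. The one such stem in the data (hanusor → hanusrob) deletes the last vowel and adds -ob (as do fopmer, denowed), so the same rule applies.
So vokfor → vokfrob.

vokfrob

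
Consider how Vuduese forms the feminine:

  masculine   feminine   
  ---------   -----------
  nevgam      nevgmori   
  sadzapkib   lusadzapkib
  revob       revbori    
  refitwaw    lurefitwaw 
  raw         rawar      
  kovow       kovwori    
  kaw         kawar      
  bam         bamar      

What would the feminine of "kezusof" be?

bam and nevgam both end in -m yet inflect differently (bamar, nevgmori), so the final letter is not what conditions the rule; the number of vowels is.
"kezusof" has 3 vowels. The stems with 3 vowels (refitwaw → lurefitwaw, sadzapkib → lusadzapkib) add the prefix lu-.
So kezusof → lukezusof.

lukezusof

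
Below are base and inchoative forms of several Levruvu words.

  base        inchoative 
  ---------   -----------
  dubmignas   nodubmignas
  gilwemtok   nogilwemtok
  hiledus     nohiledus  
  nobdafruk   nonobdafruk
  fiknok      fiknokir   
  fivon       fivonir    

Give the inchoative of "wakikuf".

gilwemtok and fiknok both end in -k yet inflect differently (nogilwemtok, fiknokir), so the final letter is not what conditions the rule; the number of vowels is.
"wakikuf" has 3 vowels. The stems with 3 vowels (dubmignas → nodubmignas, gilwemtok → nogilwemtok, hiledus → nohiledus) add the prefix no-.
So wakikuf → nowakikuf.

nowakikuf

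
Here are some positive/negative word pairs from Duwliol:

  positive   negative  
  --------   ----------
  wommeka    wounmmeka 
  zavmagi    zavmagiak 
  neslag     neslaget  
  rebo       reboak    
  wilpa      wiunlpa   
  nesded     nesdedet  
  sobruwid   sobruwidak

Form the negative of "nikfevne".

nikfevneet

nesded and sobruwid both end in -d yet inflect differently (nesdedet, sobruwidak), so the final letter is not what conditions the rule; the first letter is.
"nikfevne" begins with n-. The stems beginning with n- (nesded → nesdedet, neslag → neslaget) add -et.
The other patterns: stems beginning with w- insert -un- after the first vowel; stems beginning with r-, s- or z- add -ak.
So nikfevne → nikfevneet.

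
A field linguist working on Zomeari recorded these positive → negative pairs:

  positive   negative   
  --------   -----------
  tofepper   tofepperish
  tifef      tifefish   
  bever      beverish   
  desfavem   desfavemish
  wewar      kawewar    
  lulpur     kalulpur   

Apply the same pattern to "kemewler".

kemewlerish

tofepper and lulpur both end in -r yet inflect differently (tofepperish, kalulpur), so the final letter is not what conditions the rule; the last vowel is.
"kemewler" has last vowel 'e'. The stems whose last vowel is 'e' (tofepper → tofepperish, tifef → tifefish, bever → beverish) add -ish.
The other pattern: stems whose last vowel is 'a' or 'u' add the prefix ka-.
So kemewler → kemewlerish.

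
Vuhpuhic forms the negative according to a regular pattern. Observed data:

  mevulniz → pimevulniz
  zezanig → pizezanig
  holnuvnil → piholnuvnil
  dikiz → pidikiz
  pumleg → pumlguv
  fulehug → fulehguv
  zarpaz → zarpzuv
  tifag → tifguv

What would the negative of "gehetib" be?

zezanig and pumleg both end in -g yet inflect differently (pizezanig, pumlguv), so the final letter is not what conditions the rule; the last vowel is.
"gehetib" has last vowel 'i'. The stems whose last vowel is 'i' (mevulniz → pimevulniz, zezanig → pizezanig, holnuvnil → piholnuvnil) add the prefix pi-.
The other pattern: stems whose last vowel is 'a', 'e' or 'u' delete the last vowel and add -uv.
So gehetib → pigehetib.

pigehetib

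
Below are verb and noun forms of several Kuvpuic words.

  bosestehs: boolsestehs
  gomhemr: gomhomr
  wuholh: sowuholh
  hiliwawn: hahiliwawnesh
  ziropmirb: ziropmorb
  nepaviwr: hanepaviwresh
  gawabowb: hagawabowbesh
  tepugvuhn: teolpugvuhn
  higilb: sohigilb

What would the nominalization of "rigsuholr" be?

higilb and gawabowb both end in -b yet inflect differently (sohigilb, hagawabowbesh), so the final letter is not what conditions the rule; the second-to-last letter is.
"rigsuholr" has second-to-last letter 'l'. The stems whose second-to-last letter is 'l' (wuholh → sowuholh, higilb → sohigilb) add the prefix so-.
So rigsuholr → sorigsuholr.

sorigsuholr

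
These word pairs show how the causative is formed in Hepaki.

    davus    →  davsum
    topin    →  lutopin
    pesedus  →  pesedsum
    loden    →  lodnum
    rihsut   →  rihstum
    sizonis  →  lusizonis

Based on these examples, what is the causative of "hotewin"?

luhotewin

"hotewin" has last vowel 'i'. The stems whose last vowel is 'i' (topin → lutopin, sizonis → lusizonis) add the prefix lu-.
So hotewin → luhotewin.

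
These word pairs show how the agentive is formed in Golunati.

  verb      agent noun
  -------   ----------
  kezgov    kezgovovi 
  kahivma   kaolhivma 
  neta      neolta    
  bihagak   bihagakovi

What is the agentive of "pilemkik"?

pilemkikovi

neta and bihagak both have last vowel 'a' yet inflect differently (neolta, bihagakovi), so the last vowel is not what conditions the rule; whether the stem ends in a vowel or a consonant is.
"pilemkik" ends in a consonant. The stems ending in a consonant (kezgov → kezgovovi, bihagak → bihagakovi) add -ovi.
The other pattern: stems ending in a vowel insert -ol- after the first vowel.
So pilemkik → pilemkikovi.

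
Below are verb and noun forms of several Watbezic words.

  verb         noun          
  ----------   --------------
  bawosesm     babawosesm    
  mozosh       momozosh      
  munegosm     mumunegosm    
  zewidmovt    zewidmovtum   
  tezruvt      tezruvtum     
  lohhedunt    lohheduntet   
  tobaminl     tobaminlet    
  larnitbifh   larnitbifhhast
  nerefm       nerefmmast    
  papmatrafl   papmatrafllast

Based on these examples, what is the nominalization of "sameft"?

samefttast

zewidmovt and lohhedunt both end in -t yet inflect differently (zewidmovtum, lohheduntet), so the final letter is not what conditions the rule; the second-to-last letter is.
"sameft" has second-to-last letter 'f'. The stems whose second-to-last letter is 'f' (larnitbifh → larnitbifhhast, nerefm → nerefmmast, papmatrafl → papmatrafllast) double the final consonant and add -ast.
The other patterns: stems whose second-to-last letter is 's' repeat the first consonant+vowel as a prefix; stems whose second-to-last letter is 'v' add -um; stems whose second-to-last letter is 'n' add -et.
So sameft → samefttast.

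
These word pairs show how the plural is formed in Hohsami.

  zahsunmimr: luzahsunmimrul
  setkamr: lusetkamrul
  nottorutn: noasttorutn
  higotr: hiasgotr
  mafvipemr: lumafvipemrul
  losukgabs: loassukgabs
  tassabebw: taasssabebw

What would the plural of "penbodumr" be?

mafvipemr and higotr both end in -r yet inflect differently (lumafvipemrul, hiasgotr), so the final letter is not what conditions the rule; the second-to-last letter is.
"penbodumr" has second-to-last letter 'm'. The stems whose second-to-last letter is 'm' (mafvipemr → lumafvipemrul, zahsunmimr → luzahsunmimrul, setkamr → lusetkamrul) add lu- … -ul around the stem.
The other pattern: stems whose second-to-last letter is 'b' or 't' insert -as- after the first vowel.
So penbodumr → lupenbodumrul.

lupenbodumrul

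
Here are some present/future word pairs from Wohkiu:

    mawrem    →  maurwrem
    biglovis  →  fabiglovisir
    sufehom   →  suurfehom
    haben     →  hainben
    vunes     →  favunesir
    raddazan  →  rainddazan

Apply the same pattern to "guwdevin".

mawrem and haben both have last vowel 'e' yet inflect differently (maurwrem, hainben), so the last vowel is not what conditions the rule; the final letter is.
"guwdevin" ends in -n. The stems ending in -n (haben → hainben, raddazan → rainddazan) insert -in- after the first vowel.
So guwdevin → guinwdevin.

guinwdevin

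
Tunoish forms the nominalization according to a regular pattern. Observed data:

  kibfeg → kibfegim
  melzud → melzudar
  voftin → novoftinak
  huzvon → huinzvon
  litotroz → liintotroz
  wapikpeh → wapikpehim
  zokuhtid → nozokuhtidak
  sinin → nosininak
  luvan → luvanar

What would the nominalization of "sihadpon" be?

siinhadpon

sinin and huzvon both end in -n yet inflect differently (nosininak, huinzvon), so the final letter is not what conditions the rule; the last vowel is.
"sihadpon" has last vowel 'o'. The stems whose last vowel is 'o' (litotroz → liintotroz, huzvon → huinzvon) insert -in- after the first vowel.
So sihadpon → siinhadpon.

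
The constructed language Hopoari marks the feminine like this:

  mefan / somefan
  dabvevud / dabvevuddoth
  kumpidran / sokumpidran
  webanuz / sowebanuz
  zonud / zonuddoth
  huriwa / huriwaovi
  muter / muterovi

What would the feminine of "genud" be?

genuddoth

webanuz and dabvevud both have last vowel 'u' yet inflect differently (sowebanuz, dabvevuddoth), so the last vowel is not what conditions the rule; the final letter is.
"genud" ends in -d. The stems ending in -d (dabvevud → dabvevuddoth, zonud → zonuddoth) double the final consonant and add -oth.
The other patterns: stems ending in -n or -z add the prefix so-; stems ending in -a or -r add -ovi.
So genud → genuddoth.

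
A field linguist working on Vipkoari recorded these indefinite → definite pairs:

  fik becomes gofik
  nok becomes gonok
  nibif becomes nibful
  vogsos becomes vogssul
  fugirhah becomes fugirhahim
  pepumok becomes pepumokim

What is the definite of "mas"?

"mas" has 1 vowel. The stems with 1 vowel (fik → gofik, nok → gonok) add the prefix go-.
So mas → gomas.

gomas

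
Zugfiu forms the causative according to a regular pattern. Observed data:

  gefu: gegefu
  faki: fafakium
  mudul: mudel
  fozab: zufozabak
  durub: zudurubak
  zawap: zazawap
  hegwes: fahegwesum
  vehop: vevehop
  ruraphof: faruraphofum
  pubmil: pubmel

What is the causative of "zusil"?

fozab and zawap both have last vowel 'a' yet inflect differently (zufozabak, zazawap), so the last vowel is not what conditions the rule; the final letter is.
"zusil" ends in -l. The stems ending in -l (pubmil → pubmel, mudul → mudel) change the last vowel to 'e'.
So zusil → zusel.

zusel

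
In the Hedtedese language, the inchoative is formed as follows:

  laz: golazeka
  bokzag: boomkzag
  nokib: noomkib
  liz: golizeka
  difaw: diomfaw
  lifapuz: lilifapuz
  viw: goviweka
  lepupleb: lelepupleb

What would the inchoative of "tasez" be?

taomsez

viw and difaw both end in -w yet inflect differently (goviweka, diomfaw), so the final letter is not what conditions the rule; the number of vowels is.
"tasez" has 2 vowels. The stems with 2 vowels (difaw → diomfaw, bokzag → boomkzag, nokib → noomkib) insert -om- after the first vowel.
So tasez → taomsez.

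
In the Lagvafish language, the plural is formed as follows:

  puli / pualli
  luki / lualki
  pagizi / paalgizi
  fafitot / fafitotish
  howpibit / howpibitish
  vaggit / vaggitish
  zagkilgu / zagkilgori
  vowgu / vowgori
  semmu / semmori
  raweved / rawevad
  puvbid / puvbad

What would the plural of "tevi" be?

tealvi

puli and howpibit both have last vowel 'i' yet inflect differently (pualli, howpibitish), so the last vowel is not what conditions the rule; the final letter is.
"tevi" ends in -i. The stems ending in -i (puli → pualli, luki → lualki, pagizi → paalgizi) insert -al- after the first vowel.
So tevi → tealvi.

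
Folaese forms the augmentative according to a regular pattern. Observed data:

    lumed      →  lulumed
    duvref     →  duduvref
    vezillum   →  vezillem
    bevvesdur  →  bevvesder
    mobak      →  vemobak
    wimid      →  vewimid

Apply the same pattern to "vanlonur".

lumed and wimid both end in -d yet inflect differently (lulumed, vewimid), so the final letter is not what conditions the rule; the last vowel is.
"vanlonur" has last vowel 'u'. The stems whose last vowel is 'u' (vezillum → vezillem, bevvesdur → bevvesder) change the last vowel to 'e'.
The other patterns: stems whose last vowel is 'e' repeat the first consonant+vowel as a prefix; stems whose last vowel is 'a' or 'i' add the prefix ve-.
So vanlonur → vanloner.

vanloner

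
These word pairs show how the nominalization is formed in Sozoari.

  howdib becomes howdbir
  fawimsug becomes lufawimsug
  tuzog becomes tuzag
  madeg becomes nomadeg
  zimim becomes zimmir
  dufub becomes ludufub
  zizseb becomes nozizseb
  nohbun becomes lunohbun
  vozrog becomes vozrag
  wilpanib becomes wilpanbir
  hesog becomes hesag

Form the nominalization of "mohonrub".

"mohonrub" has last vowel 'u'. The stems whose last vowel is 'u' (dufub → ludufub, fawimsug → lufawimsug, nohbun → lunohbun) add the prefix lu-.
The other patterns: stems whose last vowel is 'i' delete the last vowel and add -ir; stems whose last vowel is 'o' change the last vowel to 'a'; stems whose last vowel is 'e' add the prefix no-.
So mohonrub → lumohonrub.

lumohonrub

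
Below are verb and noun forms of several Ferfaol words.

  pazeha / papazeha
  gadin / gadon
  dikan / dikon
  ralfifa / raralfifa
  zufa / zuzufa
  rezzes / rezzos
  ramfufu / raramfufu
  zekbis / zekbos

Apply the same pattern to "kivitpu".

dikan and pazeha both have last vowel 'a' yet inflect differently (dikon, papazeha), so the last vowel is not what conditions the rule; whether the stem ends in a vowel or a consonant is.
"kivitpu" ends in a vowel. The stems ending in a vowel (pazeha → papazeha, zufa → zuzufa, ralfifa → raralfifa) repeat the first consonant+vowel as a prefix.
So kivitpu → kikivitpu.

kikivitpu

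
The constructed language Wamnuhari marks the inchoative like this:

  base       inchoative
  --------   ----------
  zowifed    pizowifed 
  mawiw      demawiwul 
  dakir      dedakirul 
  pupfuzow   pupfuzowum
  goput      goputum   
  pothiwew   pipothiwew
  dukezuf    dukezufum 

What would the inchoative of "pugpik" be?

mawiw and pothiwew both end in -w yet inflect differently (demawiwul, pipothiwew), so the final letter is not what conditions the rule; the last vowel is.
"pugpik" has last vowel 'i'. The stems whose last vowel is 'i' (mawiw → demawiwul, dakir → dedakirul) add de- … -ul around the stem.
So pugpik → depugpikul.

depugpikul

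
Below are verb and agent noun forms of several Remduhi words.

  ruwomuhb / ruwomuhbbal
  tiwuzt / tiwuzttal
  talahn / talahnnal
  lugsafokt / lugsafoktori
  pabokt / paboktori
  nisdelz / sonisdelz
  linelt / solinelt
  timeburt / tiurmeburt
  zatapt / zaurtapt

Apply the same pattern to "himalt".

sohimalt

tiwuzt and lugsafokt both end in -t yet inflect differently (tiwuzttal, lugsafoktori), so the final letter is not what conditions the rule; the second-to-last letter is.
"himalt" has second-to-last letter 'l'. The stems whose second-to-last letter is 'l' (nisdelz → sonisdelz, linelt → solinelt) add the prefix so-.
The other patterns: stems whose second-to-last letter is 'h' or 'z' double the final consonant and add -al; stems whose second-to-last letter is 'k' add -ori; stems whose second-to-last letter is 'p' or 'r' insert -ur- after the first vowel.
So himalt → sohimalt.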